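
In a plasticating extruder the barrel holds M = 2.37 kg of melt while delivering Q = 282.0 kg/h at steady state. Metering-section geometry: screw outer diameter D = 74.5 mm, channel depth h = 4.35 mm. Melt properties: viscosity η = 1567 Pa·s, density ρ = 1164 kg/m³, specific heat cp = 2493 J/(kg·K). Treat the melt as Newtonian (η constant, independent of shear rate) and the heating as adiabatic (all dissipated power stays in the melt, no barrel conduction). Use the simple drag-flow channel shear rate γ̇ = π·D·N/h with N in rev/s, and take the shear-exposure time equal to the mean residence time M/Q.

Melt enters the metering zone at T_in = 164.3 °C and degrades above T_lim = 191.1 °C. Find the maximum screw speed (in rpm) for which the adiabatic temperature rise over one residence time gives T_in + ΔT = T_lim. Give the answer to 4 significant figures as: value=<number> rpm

Throughput in SI: Q_s = 282.0 kg/h ÷ 3600 s/h = 0.0783333 kg/s
Mean residence time: t_res = M/Q_s = 2.37 kg / 0.0783333 kg/s = 30.2553 s
D = 74.5 mm = 0.0745 m;  h = 4.35 mm = 0.00435 m
ΔT_a = T_lim − T_in = 191.1 °C − 164.3 °C = 26.8 K
Invert ΔT = ηγ̇²t_res/(ρcp) for γ̇: γ̇_max² = ΔT_a ρ cp / (η t_res) = 26.8·1164·2493 / (1567·30.2553) = 1640.36 s⁻²
γ̇_max = sqrt(1640.36) = 40.5014 s⁻¹
N_max = γ̇_max h / (πD) = 40.5014·0.00435/(π·0.0745) = 0.752753 rev/s → ×60 = 45.1652 rpm

value=45.17 rpm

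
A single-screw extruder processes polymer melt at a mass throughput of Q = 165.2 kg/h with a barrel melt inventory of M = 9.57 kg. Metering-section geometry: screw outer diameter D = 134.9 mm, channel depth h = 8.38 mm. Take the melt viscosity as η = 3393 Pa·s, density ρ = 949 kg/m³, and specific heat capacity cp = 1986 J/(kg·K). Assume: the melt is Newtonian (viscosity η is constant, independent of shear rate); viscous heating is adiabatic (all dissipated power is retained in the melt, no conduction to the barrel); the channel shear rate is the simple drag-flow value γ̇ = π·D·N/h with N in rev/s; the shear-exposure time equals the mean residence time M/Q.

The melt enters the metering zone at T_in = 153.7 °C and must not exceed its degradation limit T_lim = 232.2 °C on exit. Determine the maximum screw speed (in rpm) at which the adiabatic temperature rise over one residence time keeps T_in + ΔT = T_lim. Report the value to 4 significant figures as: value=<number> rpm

Throughput in SI: Q_s = 165.2 kg/h ÷ 3600 s/h = 0.0458889 kg/s
t_res = M / Q_s = 9.57 ÷ 0.0458889 = 208.547 s
Geometry in SI: D = 134.9 mm → 0.1349 m, h = 8.38 mm → 0.00838 m
ΔT_a = T_lim − T_in = 232.2 °C − 153.7 °C = 78.5 K
γ̇_max² = ΔT_a·ρ·cp / (η·t_res) = [78.5 × 949 × 1986] / [3393 × 208.547] = 209.087 s⁻²
γ̇_max = √209.087 = 14.4598 s⁻¹
N_max = γ̇_max h / (πD) = 14.4598·0.00838/(π·0.1349) = 0.285921 rev/s → ×60 = 17.1552 rpm

value=17.16 rpm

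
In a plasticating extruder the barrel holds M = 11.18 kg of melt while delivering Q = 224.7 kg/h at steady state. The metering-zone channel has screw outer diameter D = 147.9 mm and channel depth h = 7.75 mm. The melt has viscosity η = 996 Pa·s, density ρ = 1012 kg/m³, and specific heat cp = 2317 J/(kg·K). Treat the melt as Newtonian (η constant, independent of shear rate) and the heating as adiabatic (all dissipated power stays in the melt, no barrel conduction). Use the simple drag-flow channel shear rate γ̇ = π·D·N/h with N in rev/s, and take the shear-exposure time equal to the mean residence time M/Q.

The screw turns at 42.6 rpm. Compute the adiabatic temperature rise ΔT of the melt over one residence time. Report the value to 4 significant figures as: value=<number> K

Q_s = Q / 3600 = 224.7 / 3600 = 0.0624167 kg/s
Mean residence time: t_res = M/Q_s = 11.18 kg / 0.0624167 kg/s = 179.119 s
D = 147.9 mm = 0.1479 m;  h = 7.75 mm = 0.00775 m;  N = 42.6 rpm / 60 = 0.71 rev/s
γ̇ = π·D·N / h = π · 0.1479 · 0.71 / 0.00775 = 42.5672 s⁻¹
Adiabatic rise: ΔT = η γ̇² t_res / (ρ cp) = 996·(42.5672)²·179.119 / (1012·2317) = 137.862 K

value=137.9 K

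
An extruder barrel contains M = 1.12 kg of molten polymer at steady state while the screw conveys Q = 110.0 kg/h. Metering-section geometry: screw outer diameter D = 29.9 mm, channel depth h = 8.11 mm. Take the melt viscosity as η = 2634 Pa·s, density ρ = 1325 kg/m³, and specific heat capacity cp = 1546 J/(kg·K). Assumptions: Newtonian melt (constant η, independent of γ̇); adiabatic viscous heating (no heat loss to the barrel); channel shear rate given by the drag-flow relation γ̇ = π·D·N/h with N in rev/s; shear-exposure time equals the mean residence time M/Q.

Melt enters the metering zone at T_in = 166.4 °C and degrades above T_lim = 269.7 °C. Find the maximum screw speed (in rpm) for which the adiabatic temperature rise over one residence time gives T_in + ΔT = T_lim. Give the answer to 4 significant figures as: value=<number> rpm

value=242.5 rpm

Convert throughput: Q = 110.0 kg/h = 110.0/3600 = 0.0305556 kg/s
t_res = M / Q_s = 1.12 ÷ 0.0305556 = 36.6545 s
Convert to metres: D = 0.0299 m, h = 0.00811 m
ΔT_a = T_lim − T_in = 269.7 − 166.4 = 103.3 K
γ̇_max² = ΔT_a·ρ·cp/(η·t_res) = 103.3·1325·1546/(2634·36.6545) = 2191.7 s⁻²
γ̇_max = sqrt(2191.7) = 46.8156 s⁻¹
Solve γ̇ = πDN/h for N: N_max = γ̇_max·h/(π·D) = 46.8156 × 0.00811 / (π × 0.0299) = 4.04195 rev/s = 242.517 rpm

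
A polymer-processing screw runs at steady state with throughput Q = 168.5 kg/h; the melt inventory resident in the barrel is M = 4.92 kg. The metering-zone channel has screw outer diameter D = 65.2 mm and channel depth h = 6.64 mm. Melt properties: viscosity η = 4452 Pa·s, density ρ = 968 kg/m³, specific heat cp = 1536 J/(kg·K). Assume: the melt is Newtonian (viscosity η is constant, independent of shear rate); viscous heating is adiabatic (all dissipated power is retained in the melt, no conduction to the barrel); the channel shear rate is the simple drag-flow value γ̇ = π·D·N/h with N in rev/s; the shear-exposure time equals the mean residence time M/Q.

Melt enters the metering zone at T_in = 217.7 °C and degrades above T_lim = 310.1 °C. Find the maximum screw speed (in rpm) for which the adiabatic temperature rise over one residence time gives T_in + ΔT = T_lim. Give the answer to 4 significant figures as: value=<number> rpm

Convert throughput: Q = 168.5 kg/h = 168.5/3600 = 0.0468056 kg/s
t_res = M / Q_s = 4.92 ÷ 0.0468056 = 105.116 s
Geometry in SI: D = 65.2 mm → 0.0652 m, h = 6.64 mm → 0.00664 m
ΔT_a = T_lim − T_in = 310.1 − 217.7 = 92.4 K
γ̇_max² = ΔT_a·ρ·cp / (η·t_res) = [92.4 × 968 × 1536] / [4452 × 105.116] = 293.573 s⁻²
γ̇_max = sqrt(293.573) = 17.134 s⁻¹
N_max = γ̇_max h / (πD) = 17.134·0.00664/(π·0.0652) = 0.555429 rev/s → ×60 = 33.3257 rpm

value=33.33 rpm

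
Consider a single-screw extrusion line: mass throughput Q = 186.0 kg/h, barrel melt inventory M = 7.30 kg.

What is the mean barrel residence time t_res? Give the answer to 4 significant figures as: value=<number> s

value=141.3 s

Convert throughput: Q = 186.0 kg/h = 186.0/3600 = 0.0516667 kg/s
t_res = M / Q_s = 7.30 / 0.0516667 = 141.29 s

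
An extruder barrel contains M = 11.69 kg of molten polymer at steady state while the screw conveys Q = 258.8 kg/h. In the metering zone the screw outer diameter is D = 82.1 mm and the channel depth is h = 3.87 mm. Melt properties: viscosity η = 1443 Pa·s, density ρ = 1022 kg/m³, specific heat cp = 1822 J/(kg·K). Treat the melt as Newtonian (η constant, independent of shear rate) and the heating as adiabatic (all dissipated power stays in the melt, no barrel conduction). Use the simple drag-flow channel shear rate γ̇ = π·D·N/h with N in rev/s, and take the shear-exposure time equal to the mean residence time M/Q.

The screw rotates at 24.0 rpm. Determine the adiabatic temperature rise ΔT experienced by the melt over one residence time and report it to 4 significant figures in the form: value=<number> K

Throughput in SI: Q_s = 258.8 kg/h ÷ 3600 s/h = 0.0718889 kg/s
t_res = M / Q_s = 11.69 ÷ 0.0718889 = 162.612 s
D = 82.1 mm = 0.0821 m;  h = 3.87 mm = 0.00387 m;  N = 24.0 rpm / 60 = 0.4 rev/s
γ̇ = π D N / h = (π)(0.0821)(0.4) / 0.00387 = 26.6589 s⁻¹
ΔT = η·γ̇²·t_res/(ρ·cp) = [1443 × 26.6589² × 162.612] / [1022 × 1822] = 89.5579 K

value=89.56 K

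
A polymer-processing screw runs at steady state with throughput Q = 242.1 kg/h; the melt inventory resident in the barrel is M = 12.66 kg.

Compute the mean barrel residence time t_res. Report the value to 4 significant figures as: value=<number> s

value=188.3 s

Convert throughput: Q = 242.1 kg/h = 242.1/3600 = 0.06725 kg/s
t_res = M / Q_s = 12.66 / 0.06725 = 188.253 s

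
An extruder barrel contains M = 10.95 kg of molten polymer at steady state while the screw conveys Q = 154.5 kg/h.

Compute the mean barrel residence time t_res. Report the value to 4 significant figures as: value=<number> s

Convert throughput: Q = 154.5 kg/h = 154.5/3600 = 0.0429167 kg/s
t_res = M / Q_s = 10.95 / 0.0429167 = 255.146 s

value=255.1 s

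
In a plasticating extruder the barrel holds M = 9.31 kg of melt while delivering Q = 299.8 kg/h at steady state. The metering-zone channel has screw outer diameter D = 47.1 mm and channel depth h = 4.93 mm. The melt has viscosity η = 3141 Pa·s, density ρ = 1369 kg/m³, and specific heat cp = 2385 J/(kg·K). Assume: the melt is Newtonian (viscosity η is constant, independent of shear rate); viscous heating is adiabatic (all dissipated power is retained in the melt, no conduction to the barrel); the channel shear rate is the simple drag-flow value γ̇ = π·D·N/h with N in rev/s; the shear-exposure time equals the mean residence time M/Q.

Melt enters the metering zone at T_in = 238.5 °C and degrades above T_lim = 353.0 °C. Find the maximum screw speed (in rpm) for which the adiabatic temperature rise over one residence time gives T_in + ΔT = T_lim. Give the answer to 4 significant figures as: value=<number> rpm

Convert throughput: Q = 299.8 kg/h = 299.8/3600 = 0.0832778 kg/s
t_res = M / Q_s = 9.31 / 0.0832778 = 111.795 s
D = 47.1 mm = 0.0471 m;  h = 4.93 mm = 0.00493 m
ΔT_a = T_lim − T_in = 353.0 − 238.5 = 114.5 K
γ̇_max² = ΔT_a·ρ·cp / (η·t_res) = [114.5 × 1369 × 2385] / [3141 × 111.795] = 1064.65 s⁻²
γ̇_max = √1064.65 = 32.629 s⁻¹
N_max = γ̇_max h / (πD) = 32.629·0.00493/(π·0.0471) = 1.08713 rev/s → ×60 = 65.2277 rpm

value=65.23 rpm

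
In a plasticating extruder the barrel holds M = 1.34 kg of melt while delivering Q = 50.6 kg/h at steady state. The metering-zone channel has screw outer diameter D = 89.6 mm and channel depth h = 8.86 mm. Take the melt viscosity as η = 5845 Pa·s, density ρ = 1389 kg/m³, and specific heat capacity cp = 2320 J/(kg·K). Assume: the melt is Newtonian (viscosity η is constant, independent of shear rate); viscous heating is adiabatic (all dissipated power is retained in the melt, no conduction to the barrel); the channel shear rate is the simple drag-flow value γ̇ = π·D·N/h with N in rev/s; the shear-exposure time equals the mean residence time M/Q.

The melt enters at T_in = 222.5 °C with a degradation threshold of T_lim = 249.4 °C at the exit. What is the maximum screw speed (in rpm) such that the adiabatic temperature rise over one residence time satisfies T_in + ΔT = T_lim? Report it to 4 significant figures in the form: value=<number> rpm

Convert throughput: Q = 50.6 kg/h = 50.6/3600 = 0.0140556 kg/s
Mean residence time: t_res = M/Q_s = 1.34 kg / 0.0140556 kg/s = 95.336 s
D = 89.6 mm = 0.0896 m;  h = 8.86 mm = 0.00886 m
Allowable rise: ΔT_a = T_lim − T_in = 249.4 − 222.5 = 26.9 K
γ̇_max² = ΔT_a·ρ·cp/(η·t_res) = 26.9·1389·2320/(5845·95.336) = 155.561 s⁻²
Take the square root: γ̇_max = √(155.561) = 12.4724 s⁻¹
Solve γ̇ = πDN/h for N: N_max = γ̇_max·h/(π·D) = 12.4724 × 0.00886 / (π × 0.0896) = 0.392578 rev/s = 23.5547 rpm

value=23.55 rpm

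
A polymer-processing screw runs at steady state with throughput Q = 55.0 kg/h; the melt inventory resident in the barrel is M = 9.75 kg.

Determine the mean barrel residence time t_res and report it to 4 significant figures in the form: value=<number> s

value=638.2 s

Throughput in SI: Q_s = 55.0 kg/h ÷ 3600 s/h = 0.0152778 kg/s
t_res = M / Q_s = 9.75 / 0.0152778 = 638.182 s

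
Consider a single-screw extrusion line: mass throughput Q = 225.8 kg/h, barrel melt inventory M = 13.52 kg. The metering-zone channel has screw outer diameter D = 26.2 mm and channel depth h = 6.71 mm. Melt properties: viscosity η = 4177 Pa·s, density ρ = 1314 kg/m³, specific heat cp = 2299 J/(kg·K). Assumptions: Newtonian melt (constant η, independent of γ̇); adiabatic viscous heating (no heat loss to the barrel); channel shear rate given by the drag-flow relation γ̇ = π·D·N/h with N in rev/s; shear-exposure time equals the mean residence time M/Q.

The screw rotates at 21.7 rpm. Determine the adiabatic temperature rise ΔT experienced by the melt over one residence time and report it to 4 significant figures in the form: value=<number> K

Throughput in SI: Q_s = 225.8 kg/h ÷ 3600 s/h = 0.0627222 kg/s
Mean residence time: t_res = M/Q_s = 13.52 kg / 0.0627222 kg/s = 215.554 s
Convert to SI: D = 0.0262 m, h = 0.00671 m, N = 21.7/60 = 0.361667 rev/s
γ̇ = π D N / h = (π)(0.0262)(0.361667) / 0.00671 = 4.43647 s⁻¹
ΔT = η·γ̇²·t_res/(ρ·cp) = [4177 × 4.43647² × 215.554] / [1314 × 2299] = 5.86624 K

value=5.866 K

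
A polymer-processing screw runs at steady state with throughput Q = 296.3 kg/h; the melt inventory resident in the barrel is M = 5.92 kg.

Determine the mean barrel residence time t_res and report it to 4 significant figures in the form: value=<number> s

value=71.93 s

Throughput in SI: Q_s = 296.3 kg/h ÷ 3600 s/h = 0.0823056 kg/s
Mean residence time: t_res = M/Q_s = 5.92 kg / 0.0823056 kg/s = 71.9271 s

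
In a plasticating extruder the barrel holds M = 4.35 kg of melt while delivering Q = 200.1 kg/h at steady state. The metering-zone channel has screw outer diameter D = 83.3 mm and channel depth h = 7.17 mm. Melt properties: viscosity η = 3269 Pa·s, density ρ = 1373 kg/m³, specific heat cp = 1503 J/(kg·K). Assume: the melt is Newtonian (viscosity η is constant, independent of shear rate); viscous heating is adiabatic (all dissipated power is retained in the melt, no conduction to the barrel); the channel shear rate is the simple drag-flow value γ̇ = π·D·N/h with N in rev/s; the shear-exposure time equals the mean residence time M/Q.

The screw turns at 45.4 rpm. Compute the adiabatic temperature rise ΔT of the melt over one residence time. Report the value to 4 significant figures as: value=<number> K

value=94.56 K

Q_s = Q / 3600 = 200.1 / 3600 = 0.0555833 kg/s
t_res = M / Q_s = 4.35 ÷ 0.0555833 = 78.2609 s
D = 83.3 mm = 0.0833 m;  h = 7.17 mm = 0.00717 m;  N = 45.4 rpm / 60 = 0.756667 rev/s
Shear rate: γ̇ = πDN/h = π·0.0833·0.756667/0.00717 = 27.6172 s⁻¹
ΔT = η·γ̇²·t_res / (ρ·cp) = 3269 · (27.6172)² · 78.2609 / (1373 · 1503) = 94.5564 K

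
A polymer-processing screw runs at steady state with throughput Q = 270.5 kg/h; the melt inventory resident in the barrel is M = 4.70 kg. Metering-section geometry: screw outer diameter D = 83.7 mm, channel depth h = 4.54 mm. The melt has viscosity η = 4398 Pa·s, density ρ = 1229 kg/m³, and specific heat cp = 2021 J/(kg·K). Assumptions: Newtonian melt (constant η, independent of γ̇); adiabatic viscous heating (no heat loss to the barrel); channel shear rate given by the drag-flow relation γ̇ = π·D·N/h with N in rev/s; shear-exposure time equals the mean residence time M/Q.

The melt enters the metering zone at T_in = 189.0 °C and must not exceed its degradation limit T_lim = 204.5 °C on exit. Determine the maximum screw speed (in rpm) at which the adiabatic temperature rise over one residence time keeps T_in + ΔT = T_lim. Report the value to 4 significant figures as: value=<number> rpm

Convert throughput: Q = 270.5 kg/h = 270.5/3600 = 0.0751389 kg/s
t_res = M / Q_s = 4.70 / 0.0751389 = 62.5508 s
Convert to metres: D = 0.0837 m, h = 0.00454 m
ΔT_a = T_lim − T_in = 204.5 °C − 189.0 °C = 15.5 K
Invert ΔT = ηγ̇²t_res/(ρcp) for γ̇: γ̇_max² = ΔT_a ρ cp / (η t_res) = 15.5·1229·2021 / (4398·62.5508) = 139.946 s⁻²
γ̇_max = sqrt(139.946) = 11.8299 s⁻¹
N_max = γ̇_max h / (πD) = 11.8299·0.00454/(π·0.0837) = 0.20425 rev/s → ×60 = 12.255 rpm

value=12.25 rpm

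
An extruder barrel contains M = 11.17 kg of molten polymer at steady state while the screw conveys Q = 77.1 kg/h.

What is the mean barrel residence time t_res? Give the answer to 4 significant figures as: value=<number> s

value=521.6 s

Q_s = Q / 3600 = 77.1 / 3600 = 0.0214167 kg/s
t_res = M / Q_s = 11.17 / 0.0214167 = 521.556 s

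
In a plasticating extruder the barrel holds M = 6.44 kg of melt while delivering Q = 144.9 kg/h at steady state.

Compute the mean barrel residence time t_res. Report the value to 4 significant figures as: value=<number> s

value=160.0 s

Convert throughput: Q = 144.9 kg/h = 144.9/3600 = 0.04025 kg/s
t_res = M / Q_s = 6.44 ÷ 0.04025 = 160 s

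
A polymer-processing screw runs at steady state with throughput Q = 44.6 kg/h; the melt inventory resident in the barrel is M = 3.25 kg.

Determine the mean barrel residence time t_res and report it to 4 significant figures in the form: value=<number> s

value=262.3 s

Throughput in SI: Q_s = 44.6 kg/h ÷ 3600 s/h = 0.0123889 kg/s
t_res = M / Q_s = 3.25 / 0.0123889 = 262.332 s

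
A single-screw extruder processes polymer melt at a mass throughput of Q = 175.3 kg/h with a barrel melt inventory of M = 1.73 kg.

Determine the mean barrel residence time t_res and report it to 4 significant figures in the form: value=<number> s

value=35.53 s

Throughput in SI: Q_s = 175.3 kg/h ÷ 3600 s/h = 0.0486944 kg/s
t_res = M / Q_s = 1.73 ÷ 0.0486944 = 35.5277 s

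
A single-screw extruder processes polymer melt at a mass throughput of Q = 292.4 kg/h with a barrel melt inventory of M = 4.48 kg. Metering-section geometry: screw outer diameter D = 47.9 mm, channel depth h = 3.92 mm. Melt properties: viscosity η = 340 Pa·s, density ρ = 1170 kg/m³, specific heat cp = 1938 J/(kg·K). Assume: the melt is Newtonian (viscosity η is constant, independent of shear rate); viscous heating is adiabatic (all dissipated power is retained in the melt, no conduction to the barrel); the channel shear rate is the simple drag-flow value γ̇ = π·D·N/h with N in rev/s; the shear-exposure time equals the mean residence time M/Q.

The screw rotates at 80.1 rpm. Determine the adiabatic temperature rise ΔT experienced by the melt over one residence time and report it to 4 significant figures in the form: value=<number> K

Q_s = Q / 3600 = 292.4 / 3600 = 0.0812222 kg/s
t_res = M / Q_s = 4.48 / 0.0812222 = 55.1573 s
Convert to SI: D = 0.0479 m, h = 0.00392 m, N = 80.1/60 = 1.335 rev/s
γ̇ = π D N / h = (π)(0.0479)(1.335) / 0.00392 = 51.2484 s⁻¹
ΔT = η·γ̇²·t_res / (ρ·cp) = 340 · (51.2484)² · 55.1573 / (1170 · 1938) = 21.7222 K

value=21.72 K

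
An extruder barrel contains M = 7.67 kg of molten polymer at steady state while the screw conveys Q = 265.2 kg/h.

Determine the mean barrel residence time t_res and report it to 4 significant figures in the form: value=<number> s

Q_s = Q / 3600 = 265.2 / 3600 = 0.0736667 kg/s
Mean residence time: t_res = M/Q_s = 7.67 kg / 0.0736667 kg/s = 104.118 s

value=104.1 s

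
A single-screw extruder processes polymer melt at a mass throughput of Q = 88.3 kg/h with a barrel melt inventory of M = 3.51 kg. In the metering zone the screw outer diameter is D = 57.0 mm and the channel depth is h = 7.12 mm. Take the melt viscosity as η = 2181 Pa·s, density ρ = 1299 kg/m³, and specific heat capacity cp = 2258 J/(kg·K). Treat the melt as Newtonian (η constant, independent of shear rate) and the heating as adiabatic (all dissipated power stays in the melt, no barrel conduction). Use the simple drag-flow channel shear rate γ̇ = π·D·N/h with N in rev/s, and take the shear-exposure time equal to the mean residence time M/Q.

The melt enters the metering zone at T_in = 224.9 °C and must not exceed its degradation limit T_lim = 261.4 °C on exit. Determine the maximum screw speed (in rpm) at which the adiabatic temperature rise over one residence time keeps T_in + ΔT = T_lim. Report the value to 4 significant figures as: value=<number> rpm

Convert throughput: Q = 88.3 kg/h = 88.3/3600 = 0.0245278 kg/s
t_res = M / Q_s = 3.51 / 0.0245278 = 143.103 s
D = 57.0 mm = 0.057 m;  h = 7.12 mm = 0.00712 m
ΔT_a = T_lim − T_in = 261.4 °C − 224.9 °C = 36.5 K
γ̇_max² = ΔT_a·ρ·cp / (η·t_res) = [36.5 × 1299 × 2258] / [2181 × 143.103] = 343.022 s⁻²
Take the square root: γ̇_max = √(343.022) = 18.5208 s⁻¹
N_max = γ̇_max h / (πD) = 18.5208·0.00712/(π·0.057) = 0.736404 rev/s → ×60 = 44.1842 rpm

value=44.18 rpm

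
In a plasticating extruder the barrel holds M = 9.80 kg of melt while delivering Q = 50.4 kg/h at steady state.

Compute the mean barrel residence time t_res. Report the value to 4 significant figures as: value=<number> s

Q_s = Q / 3600 = 50.4 / 3600 = 0.014 kg/s
Mean residence time: t_res = M/Q_s = 9.80 kg / 0.014 kg/s = 700 s

value=700.0 s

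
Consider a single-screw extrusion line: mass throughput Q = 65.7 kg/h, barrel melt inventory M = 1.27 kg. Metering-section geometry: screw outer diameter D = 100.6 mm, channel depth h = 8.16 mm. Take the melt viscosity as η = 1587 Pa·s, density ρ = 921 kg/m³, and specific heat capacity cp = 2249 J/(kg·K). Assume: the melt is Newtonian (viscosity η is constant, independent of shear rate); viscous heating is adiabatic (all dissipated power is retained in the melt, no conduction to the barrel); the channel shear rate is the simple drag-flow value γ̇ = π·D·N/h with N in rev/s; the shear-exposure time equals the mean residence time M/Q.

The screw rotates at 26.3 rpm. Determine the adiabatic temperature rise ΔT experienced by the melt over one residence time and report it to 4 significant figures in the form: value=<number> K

value=15.37 K

Convert throughput: Q = 65.7 kg/h = 65.7/3600 = 0.01825 kg/s
t_res = M / Q_s = 1.27 ÷ 0.01825 = 69.589 s
Geometry in metres: D = 100.6 mm → 0.1006 m, h = 8.16 mm → 0.00816 m; screw speed N = 26.3 rpm = 0.438333 rev/s
γ̇ = π D N / h = (π)(0.1006)(0.438333) / 0.00816 = 16.977 s⁻¹
ΔT = η·γ̇²·t_res / (ρ·cp) = 1587 · (16.977)² · 69.589 / (921 · 2249) = 15.3671 K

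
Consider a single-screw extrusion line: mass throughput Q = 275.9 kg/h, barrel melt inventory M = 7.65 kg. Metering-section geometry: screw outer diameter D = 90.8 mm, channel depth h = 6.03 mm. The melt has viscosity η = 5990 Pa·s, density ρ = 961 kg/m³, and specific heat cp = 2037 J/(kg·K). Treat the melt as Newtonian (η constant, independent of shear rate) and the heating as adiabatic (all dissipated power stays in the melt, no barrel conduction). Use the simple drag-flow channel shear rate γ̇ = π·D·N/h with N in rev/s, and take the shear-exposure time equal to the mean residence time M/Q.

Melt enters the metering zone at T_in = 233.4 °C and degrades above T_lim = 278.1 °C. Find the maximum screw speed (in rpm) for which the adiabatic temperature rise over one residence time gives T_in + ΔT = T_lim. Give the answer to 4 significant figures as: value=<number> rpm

Convert throughput: Q = 275.9 kg/h = 275.9/3600 = 0.0766389 kg/s
t_res = M / Q_s = 7.65 ÷ 0.0766389 = 99.8188 s
D = 90.8 mm = 0.0908 m;  h = 6.03 mm = 0.00603 m
ΔT_a = T_lim − T_in = 278.1 °C − 233.4 °C = 44.7 K
γ̇_max² = ΔT_a·ρ·cp/(η·t_res) = 44.7·961·2037/(5990·99.8188) = 146.347 s⁻²
γ̇_max = √146.347 = 12.0974 s⁻¹
N_max = γ̇_max·h / (π·D) = 12.0974 · 0.00603 / (π · 0.0908) = 0.255725 rev/s = 15.3435 rpm

value=15.34 rpm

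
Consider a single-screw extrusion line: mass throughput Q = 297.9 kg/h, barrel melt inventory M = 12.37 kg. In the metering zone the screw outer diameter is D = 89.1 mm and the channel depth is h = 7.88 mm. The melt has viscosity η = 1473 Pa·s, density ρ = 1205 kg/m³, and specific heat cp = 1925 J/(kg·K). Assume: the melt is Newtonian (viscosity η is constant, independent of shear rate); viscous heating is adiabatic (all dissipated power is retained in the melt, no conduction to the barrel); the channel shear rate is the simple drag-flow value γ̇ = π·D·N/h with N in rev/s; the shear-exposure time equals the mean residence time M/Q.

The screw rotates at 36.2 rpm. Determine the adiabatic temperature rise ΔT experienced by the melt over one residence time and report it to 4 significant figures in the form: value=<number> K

Convert throughput: Q = 297.9 kg/h = 297.9/3600 = 0.08275 kg/s
t_res = M / Q_s = 12.37 ÷ 0.08275 = 149.486 s
Geometry in metres: D = 89.1 mm → 0.0891 m, h = 7.88 mm → 0.00788 m; screw speed N = 36.2 rpm = 0.603333 rev/s
γ̇ = π·D·N / h = π · 0.0891 · 0.603333 / 0.00788 = 21.4318 s⁻¹
Adiabatic rise: ΔT = η γ̇² t_res / (ρ cp) = 1473·(21.4318)²·149.486 / (1205·1925) = 43.6018 K

value=43.60 K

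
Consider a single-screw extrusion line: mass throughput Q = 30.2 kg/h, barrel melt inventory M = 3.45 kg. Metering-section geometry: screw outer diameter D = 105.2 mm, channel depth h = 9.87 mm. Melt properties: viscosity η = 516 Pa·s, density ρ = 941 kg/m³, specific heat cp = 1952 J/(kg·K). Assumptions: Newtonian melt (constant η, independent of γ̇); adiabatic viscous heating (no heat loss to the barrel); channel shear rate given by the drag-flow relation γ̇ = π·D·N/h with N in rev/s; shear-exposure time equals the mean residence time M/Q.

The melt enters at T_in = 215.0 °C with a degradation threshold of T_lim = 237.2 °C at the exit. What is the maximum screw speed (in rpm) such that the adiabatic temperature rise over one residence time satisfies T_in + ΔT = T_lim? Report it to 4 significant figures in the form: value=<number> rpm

Q_s = Q / 3600 = 30.2 / 3600 = 0.00838889 kg/s
Mean residence time: t_res = M/Q_s = 3.45 kg / 0.00838889 kg/s = 411.258 s
D = 105.2 mm = 0.1052 m;  h = 9.87 mm = 0.00987 m
ΔT_a = T_lim − T_in = 237.2 °C − 215.0 °C = 22.2 K
γ̇_max² = ΔT_a·ρ·cp/(η·t_res) = 22.2·941·1952/(516·411.258) = 192.158 s⁻²
γ̇_max = √192.158 = 13.8621 s⁻¹
Solve γ̇ = πDN/h for N: N_max = γ̇_max·h/(π·D) = 13.8621 × 0.00987 / (π × 0.1052) = 0.413981 rev/s = 24.8389 rpm

value=24.84 rpm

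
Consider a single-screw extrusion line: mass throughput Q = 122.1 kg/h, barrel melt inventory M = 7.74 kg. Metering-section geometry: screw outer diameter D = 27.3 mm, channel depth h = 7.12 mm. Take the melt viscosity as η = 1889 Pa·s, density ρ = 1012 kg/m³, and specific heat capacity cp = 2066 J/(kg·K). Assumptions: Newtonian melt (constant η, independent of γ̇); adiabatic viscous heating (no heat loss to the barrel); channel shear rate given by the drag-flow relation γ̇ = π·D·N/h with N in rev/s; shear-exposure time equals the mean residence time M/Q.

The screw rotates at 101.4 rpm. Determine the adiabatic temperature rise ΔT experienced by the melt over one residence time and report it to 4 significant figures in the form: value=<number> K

Q_s = Q / 3600 = 122.1 / 3600 = 0.0339167 kg/s
t_res = M / Q_s = 7.74 / 0.0339167 = 228.206 s
Geometry in metres: D = 27.3 mm → 0.0273 m, h = 7.12 mm → 0.00712 m; screw speed N = 101.4 rpm = 1.69 rev/s
γ̇ = π D N / h = (π)(0.0273)(1.69) / 0.00712 = 20.3573 s⁻¹
Adiabatic rise: ΔT = η γ̇² t_res / (ρ cp) = 1889·(20.3573)²·228.206 / (1012·2066) = 85.4451 K

value=85.45 K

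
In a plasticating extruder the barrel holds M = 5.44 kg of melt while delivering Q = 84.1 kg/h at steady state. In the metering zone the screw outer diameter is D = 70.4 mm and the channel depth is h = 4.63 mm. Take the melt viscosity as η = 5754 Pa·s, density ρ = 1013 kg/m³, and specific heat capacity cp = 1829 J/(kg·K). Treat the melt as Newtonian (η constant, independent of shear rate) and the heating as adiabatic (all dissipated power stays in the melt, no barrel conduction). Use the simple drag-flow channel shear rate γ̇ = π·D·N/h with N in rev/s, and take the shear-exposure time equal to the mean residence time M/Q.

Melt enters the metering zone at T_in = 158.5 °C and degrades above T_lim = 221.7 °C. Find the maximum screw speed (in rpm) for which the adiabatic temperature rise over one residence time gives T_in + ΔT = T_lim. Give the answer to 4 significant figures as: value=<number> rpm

value=11.74 rpm

Throughput in SI: Q_s = 84.1 kg/h ÷ 3600 s/h = 0.0233611 kg/s
Mean residence time: t_res = M/Q_s = 5.44 kg / 0.0233611 kg/s = 232.866 s
D = 70.4 mm = 0.0704 m;  h = 4.63 mm = 0.00463 m
ΔT_a = T_lim − T_in = 221.7 °C − 158.5 °C = 63.2 K
γ̇_max² = ΔT_a·ρ·cp/(η·t_res) = 63.2·1013·1829/(5754·232.866) = 87.3906 s⁻²
γ̇_max = √87.3906 = 9.3483 s⁻¹
Solve γ̇ = πDN/h for N: N_max = γ̇_max·h/(π·D) = 9.3483 × 0.00463 / (π × 0.0704) = 0.1957 rev/s = 11.742 rpm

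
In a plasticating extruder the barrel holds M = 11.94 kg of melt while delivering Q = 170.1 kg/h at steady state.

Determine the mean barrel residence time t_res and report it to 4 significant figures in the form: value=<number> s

Throughput in SI: Q_s = 170.1 kg/h ÷ 3600 s/h = 0.04725 kg/s
Mean residence time: t_res = M/Q_s = 11.94 kg / 0.04725 kg/s = 252.698 s

value=252.7 s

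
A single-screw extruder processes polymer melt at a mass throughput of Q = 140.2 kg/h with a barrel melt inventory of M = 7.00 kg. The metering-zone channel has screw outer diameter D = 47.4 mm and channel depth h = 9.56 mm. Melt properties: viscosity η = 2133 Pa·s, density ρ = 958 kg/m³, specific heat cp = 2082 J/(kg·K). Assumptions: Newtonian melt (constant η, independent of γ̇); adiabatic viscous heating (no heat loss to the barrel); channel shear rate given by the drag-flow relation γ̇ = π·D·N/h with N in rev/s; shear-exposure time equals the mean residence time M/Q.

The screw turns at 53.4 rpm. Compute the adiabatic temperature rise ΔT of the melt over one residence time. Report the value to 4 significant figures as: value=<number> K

Throughput in SI: Q_s = 140.2 kg/h ÷ 3600 s/h = 0.0389444 kg/s
t_res = M / Q_s = 7.00 / 0.0389444 = 179.743 s
Convert to SI: D = 0.0474 m, h = 0.00956 m, N = 53.4/60 = 0.89 rev/s
γ̇ = π·D·N / h = π · 0.0474 · 0.89 / 0.00956 = 13.8631 s⁻¹
ΔT = η·γ̇²·t_res/(ρ·cp) = [2133 × 13.8631² × 179.743] / [958 × 2082] = 36.9418 K

value=36.94 K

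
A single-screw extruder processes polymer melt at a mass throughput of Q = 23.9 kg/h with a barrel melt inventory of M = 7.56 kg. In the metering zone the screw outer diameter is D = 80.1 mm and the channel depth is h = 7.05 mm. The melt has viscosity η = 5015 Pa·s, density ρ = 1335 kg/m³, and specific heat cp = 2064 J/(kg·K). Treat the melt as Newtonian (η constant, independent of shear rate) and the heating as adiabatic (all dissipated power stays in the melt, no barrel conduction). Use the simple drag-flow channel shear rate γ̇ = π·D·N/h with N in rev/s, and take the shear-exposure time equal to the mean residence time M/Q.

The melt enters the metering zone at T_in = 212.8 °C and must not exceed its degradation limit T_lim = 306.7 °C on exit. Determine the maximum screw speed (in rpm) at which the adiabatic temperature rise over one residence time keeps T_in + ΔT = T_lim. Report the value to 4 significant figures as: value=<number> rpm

value=11.31 rpm

Throughput in SI: Q_s = 23.9 kg/h ÷ 3600 s/h = 0.00663889 kg/s
Mean residence time: t_res = M/Q_s = 7.56 kg / 0.00663889 kg/s = 1138.74 s
D = 80.1 mm = 0.0801 m;  h = 7.05 mm = 0.00705 m
ΔT_a = T_lim − T_in = 306.7 °C − 212.8 °C = 93.9 K
γ̇_max² = ΔT_a·ρ·cp / (η·t_res) = [93.9 × 1335 × 2064] / [5015 × 1138.74] = 45.3064 s⁻²
Take the square root: γ̇_max = √(45.3064) = 6.731 s⁻¹
Solve γ̇ = πDN/h for N: N_max = γ̇_max·h/(π·D) = 6.731 × 0.00705 / (π × 0.0801) = 0.188576 rev/s = 11.3146 rpm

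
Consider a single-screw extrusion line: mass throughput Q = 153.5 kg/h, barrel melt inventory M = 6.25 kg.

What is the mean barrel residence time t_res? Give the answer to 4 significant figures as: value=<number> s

value=146.6 s

Convert throughput: Q = 153.5 kg/h = 153.5/3600 = 0.0426389 kg/s
t_res = M / Q_s = 6.25 / 0.0426389 = 146.58 s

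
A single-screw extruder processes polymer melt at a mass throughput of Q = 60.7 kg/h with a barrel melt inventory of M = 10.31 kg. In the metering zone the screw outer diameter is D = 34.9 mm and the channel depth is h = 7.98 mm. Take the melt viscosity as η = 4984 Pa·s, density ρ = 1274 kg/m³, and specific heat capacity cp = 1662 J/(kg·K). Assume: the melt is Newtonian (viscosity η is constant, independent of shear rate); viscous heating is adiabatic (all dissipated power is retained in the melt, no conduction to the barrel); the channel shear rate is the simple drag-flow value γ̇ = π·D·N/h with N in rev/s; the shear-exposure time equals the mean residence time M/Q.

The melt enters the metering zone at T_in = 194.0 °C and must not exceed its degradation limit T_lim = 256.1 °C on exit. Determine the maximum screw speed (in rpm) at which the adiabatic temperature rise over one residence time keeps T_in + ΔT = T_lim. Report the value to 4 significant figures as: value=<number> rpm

Throughput in SI: Q_s = 60.7 kg/h ÷ 3600 s/h = 0.0168611 kg/s
t_res = M / Q_s = 10.31 / 0.0168611 = 611.466 s
Geometry in SI: D = 34.9 mm → 0.0349 m, h = 7.98 mm → 0.00798 m
ΔT_a = T_lim − T_in = 256.1 °C − 194.0 °C = 62.1 K
Invert ΔT = ηγ̇²t_res/(ρcp) for γ̇: γ̇_max² = ΔT_a ρ cp / (η t_res) = 62.1·1274·1662 / (4984·611.466) = 43.1461 s⁻²
γ̇_max = √43.1461 = 6.56857 s⁻¹
N_max = γ̇_max·h / (π·D) = 6.56857 · 0.00798 / (π · 0.0349) = 0.478078 rev/s = 28.6847 rpm

value=28.68 rpm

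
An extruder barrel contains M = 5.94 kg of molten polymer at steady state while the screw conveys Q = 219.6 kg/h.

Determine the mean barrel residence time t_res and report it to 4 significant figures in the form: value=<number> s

Throughput in SI: Q_s = 219.6 kg/h ÷ 3600 s/h = 0.061 kg/s
Mean residence time: t_res = M/Q_s = 5.94 kg / 0.061 kg/s = 97.377 s

value=97.38 s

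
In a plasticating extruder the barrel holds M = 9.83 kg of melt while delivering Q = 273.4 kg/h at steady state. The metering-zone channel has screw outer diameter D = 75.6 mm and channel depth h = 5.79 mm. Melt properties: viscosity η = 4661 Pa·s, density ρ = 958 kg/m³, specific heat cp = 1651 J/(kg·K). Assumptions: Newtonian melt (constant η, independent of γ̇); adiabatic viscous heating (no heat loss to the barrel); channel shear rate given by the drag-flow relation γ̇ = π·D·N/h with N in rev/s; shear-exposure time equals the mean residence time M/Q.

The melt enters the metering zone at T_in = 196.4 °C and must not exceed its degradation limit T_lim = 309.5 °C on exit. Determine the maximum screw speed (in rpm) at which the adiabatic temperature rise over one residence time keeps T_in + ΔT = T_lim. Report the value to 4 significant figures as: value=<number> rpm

value=25.19 rpm

Convert throughput: Q = 273.4 kg/h = 273.4/3600 = 0.0759444 kg/s
t_res = M / Q_s = 9.83 / 0.0759444 = 129.437 s
D = 75.6 mm = 0.0756 m;  h = 5.79 mm = 0.00579 m
ΔT_a = T_lim − T_in = 309.5 − 196.4 = 113.1 K
Invert ΔT = ηγ̇²t_res/(ρcp) for γ̇: γ̇_max² = ΔT_a ρ cp / (η t_res) = 113.1·958·1651 / (4661·129.437) = 296.509 s⁻²
Take the square root: γ̇_max = √(296.509) = 17.2195 s⁻¹
N_max = γ̇_max·h / (π·D) = 17.2195 · 0.00579 / (π · 0.0756) = 0.419784 rev/s = 25.1871 rpm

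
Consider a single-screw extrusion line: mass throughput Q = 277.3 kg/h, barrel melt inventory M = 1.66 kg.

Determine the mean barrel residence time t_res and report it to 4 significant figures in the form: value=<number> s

value=21.55 s

Q_s = Q / 3600 = 277.3 / 3600 = 0.0770278 kg/s
t_res = M / Q_s = 1.66 / 0.0770278 = 21.5507 s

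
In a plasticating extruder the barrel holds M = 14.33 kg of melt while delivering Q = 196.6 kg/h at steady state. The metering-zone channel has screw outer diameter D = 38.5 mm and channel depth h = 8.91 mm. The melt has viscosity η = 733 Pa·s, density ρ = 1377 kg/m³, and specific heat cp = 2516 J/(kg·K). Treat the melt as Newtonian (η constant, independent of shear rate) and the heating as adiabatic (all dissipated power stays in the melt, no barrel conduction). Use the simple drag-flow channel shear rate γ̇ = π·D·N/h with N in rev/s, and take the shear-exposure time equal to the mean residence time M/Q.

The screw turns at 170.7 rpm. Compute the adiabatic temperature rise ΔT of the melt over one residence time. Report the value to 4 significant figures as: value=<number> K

Convert throughput: Q = 196.6 kg/h = 196.6/3600 = 0.0546111 kg/s
t_res = M / Q_s = 14.33 ÷ 0.0546111 = 262.401 s
Convert to SI: D = 0.0385 m, h = 0.00891 m, N = 170.7/60 = 2.845 rev/s
γ̇ = π D N / h = (π)(0.0385)(2.845) / 0.00891 = 38.6203 s⁻¹
Adiabatic rise: ΔT = η γ̇² t_res / (ρ cp) = 733·(38.6203)²·262.401 / (1377·2516) = 82.8047 K

value=82.80 K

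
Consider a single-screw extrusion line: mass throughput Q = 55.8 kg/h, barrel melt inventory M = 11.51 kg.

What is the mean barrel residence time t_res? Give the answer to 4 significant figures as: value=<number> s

value=742.6 s

Q_s = Q / 3600 = 55.8 / 3600 = 0.0155 kg/s
t_res = M / Q_s = 11.51 ÷ 0.0155 = 742.581 s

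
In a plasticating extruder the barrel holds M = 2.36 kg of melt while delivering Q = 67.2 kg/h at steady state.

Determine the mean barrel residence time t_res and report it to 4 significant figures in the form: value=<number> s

value=126.4 s

Convert throughput: Q = 67.2 kg/h = 67.2/3600 = 0.0186667 kg/s
t_res = M / Q_s = 2.36 / 0.0186667 = 126.429 s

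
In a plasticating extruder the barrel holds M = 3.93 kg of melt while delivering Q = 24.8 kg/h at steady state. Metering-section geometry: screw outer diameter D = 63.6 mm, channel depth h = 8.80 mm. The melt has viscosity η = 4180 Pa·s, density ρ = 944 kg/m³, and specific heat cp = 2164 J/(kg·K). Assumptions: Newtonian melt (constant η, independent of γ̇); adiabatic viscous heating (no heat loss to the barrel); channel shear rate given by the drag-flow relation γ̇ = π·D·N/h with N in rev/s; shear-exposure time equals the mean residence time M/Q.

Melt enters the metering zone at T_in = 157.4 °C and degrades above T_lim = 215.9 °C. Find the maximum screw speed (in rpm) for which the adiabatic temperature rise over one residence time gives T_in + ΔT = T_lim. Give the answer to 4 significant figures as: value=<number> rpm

Throughput in SI: Q_s = 24.8 kg/h ÷ 3600 s/h = 0.00688889 kg/s
Mean residence time: t_res = M/Q_s = 3.93 kg / 0.00688889 kg/s = 570.484 s
D = 63.6 mm = 0.0636 m;  h = 8.80 mm = 0.0088 m
ΔT_a = T_lim − T_in = 215.9 − 157.4 = 58.5 K
Invert ΔT = ηγ̇²t_res/(ρcp) for γ̇: γ̇_max² = ΔT_a ρ cp / (η t_res) = 58.5·944·2164 / (4180·570.484) = 50.1147 s⁻²
Take the square root: γ̇_max = √(50.1147) = 7.07918 s⁻¹
N_max = γ̇_max·h / (π·D) = 7.07918 · 0.0088 / (π · 0.0636) = 0.311787 rev/s = 18.7072 rpm

value=18.71 rpm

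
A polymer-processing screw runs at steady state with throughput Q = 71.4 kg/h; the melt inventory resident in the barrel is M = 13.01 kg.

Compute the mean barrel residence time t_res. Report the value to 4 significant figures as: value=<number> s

value=656.0 s

Q_s = Q / 3600 = 71.4 / 3600 = 0.0198333 kg/s
t_res = M / Q_s = 13.01 ÷ 0.0198333 = 655.966 s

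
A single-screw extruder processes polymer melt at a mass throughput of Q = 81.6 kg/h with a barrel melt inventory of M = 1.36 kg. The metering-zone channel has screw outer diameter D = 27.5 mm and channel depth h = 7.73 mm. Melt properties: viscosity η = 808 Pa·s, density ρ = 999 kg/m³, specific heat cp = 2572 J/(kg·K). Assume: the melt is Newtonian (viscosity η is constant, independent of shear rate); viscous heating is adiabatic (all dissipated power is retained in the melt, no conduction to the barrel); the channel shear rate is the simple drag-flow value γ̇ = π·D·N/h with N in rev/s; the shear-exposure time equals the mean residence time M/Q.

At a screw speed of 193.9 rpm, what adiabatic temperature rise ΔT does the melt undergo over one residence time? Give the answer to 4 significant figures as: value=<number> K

Q_s = Q / 3600 = 81.6 / 3600 = 0.0226667 kg/s
t_res = M / Q_s = 1.36 / 0.0226667 = 60 s
Convert to SI: D = 0.0275 m, h = 0.00773 m, N = 193.9/60 = 3.23167 rev/s
γ̇ = π·D·N / h = π · 0.0275 · 3.23167 / 0.00773 = 36.1185 s⁻¹
Adiabatic rise: ΔT = η γ̇² t_res / (ρ cp) = 808·(36.1185)²·60 / (999·2572) = 24.6142 K

value=24.61 K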